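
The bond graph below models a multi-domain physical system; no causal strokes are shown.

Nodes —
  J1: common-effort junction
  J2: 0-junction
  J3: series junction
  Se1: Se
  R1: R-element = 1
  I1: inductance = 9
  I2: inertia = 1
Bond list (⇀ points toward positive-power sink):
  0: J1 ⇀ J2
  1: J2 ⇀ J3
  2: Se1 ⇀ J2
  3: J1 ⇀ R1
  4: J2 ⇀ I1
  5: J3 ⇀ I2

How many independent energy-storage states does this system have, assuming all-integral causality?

bond 2 stroke at J2  (Se1 fixes effort; stroke away)
bond 0 stroke at J1  (common-e at J2 fixed by 2)
bond 1 stroke at J3  (0-jn J2 has e-setter on 2)
bond 4 stroke at I1  (J2: bond 2 brought effort, rest push out)
bond 5 stroke at I2  (closing 1-jn rule on J3)
bond 3 stroke at R1  (common-e at J1 fixed by 0)

2  (I1, I2 all integral)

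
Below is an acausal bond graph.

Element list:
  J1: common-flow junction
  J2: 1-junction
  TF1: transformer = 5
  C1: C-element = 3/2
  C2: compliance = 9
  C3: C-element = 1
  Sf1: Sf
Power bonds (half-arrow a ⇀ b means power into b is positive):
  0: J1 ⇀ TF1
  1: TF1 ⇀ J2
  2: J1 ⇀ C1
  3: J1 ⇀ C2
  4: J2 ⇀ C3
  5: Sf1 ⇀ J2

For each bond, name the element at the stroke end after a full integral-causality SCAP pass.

b5 →Sf1  (Sf1: flow source, stroke at near end)
b1 →J2  (J2 flow already set via bond 5)
b4 →J2  (J2 flow already set via bond 5)
b0 →TF1  (TF1 one-in-one-out from 1)
b2 →J1  (J1: bond 0 brought flow, rest push out)
b3 →J1  (1-jn J1 has f-setter on 0)

b0 stroke→TF1
b1 stroke→J2
b2 stroke→J1
b3 stroke→J1
b4 stroke→J2
b5 stroke→Sf1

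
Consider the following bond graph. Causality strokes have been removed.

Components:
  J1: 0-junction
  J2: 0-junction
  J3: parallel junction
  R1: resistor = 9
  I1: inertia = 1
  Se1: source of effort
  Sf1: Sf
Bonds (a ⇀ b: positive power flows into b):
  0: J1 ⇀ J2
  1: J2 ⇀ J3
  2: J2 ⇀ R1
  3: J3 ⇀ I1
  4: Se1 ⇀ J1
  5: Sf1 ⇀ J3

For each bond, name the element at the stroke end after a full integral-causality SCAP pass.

b4 stroke→J1  (source Se1 imposes e)
b5 stroke→Sf1  (Sf1 fixes flow; stroke at Sf1)
b0 stroke→J2  (0-jn J1 has e-setter on 4)
b1 stroke→J3  (0-jn J2 has e-setter on 0)
b2 stroke→R1  (J2: bond 0 brought effort, rest push out)
b3 stroke→I1  (common-e at J3 fixed by 1)

bond 0 →J2
bond 1 →J3
bond 2 →R1
bond 3 →I1
bond 4 →J1
bond 5 →Sf1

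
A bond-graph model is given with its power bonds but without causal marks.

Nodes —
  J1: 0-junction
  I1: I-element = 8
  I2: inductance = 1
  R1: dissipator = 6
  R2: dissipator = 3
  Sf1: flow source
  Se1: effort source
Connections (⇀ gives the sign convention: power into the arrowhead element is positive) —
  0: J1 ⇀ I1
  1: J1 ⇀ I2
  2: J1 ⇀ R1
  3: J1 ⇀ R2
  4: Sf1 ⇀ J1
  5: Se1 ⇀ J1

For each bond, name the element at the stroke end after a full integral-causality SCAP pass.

bond 0 stroke at I1
bond 1 stroke at I2
bond 2 stroke at R1
bond 3 stroke at R2
bond 4 stroke at Sf1
bond 5 stroke at J1

#4 →Sf1  (Sf1 fixes flow; stroke at Sf1)
#5 →J1  (Se1 (Se) sets effort on bond)
#0 →I1  (common-e at J1 fixed by 5)
#1 →I2  (J1: bond 5 brought effort, rest push out)
#2 →R1  (common-e at J1 fixed by 5)
#3 →R2  (common-e at J1 fixed by 5)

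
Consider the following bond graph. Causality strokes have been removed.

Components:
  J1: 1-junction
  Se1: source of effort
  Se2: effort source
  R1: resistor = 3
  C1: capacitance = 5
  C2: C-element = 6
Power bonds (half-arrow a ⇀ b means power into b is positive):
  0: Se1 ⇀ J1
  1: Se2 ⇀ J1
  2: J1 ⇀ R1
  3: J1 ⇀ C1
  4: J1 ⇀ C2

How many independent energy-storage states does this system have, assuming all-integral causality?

2  (C1, C2 all integral)

#0 →J1  (Se1 (Se) sets effort on bond)
#1 →J1  (Se2: effort source, stroke at far end)
#3 →J1  (C1 outputs effort q/C1)
#4 →J1  (C2 integral (e out))
#2 →R1  (J1: last free bond brings flow in)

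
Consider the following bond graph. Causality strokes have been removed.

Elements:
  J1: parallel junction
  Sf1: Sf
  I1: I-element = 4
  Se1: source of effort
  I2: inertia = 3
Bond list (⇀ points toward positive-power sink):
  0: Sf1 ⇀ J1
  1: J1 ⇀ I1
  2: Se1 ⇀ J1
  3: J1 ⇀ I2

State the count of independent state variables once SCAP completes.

2  (I1, I2 all integral)

bond 0 →Sf1  (Sf1: flow source, stroke at near end)
bond 2 →J1  (Se1 (Se) sets effort on bond)
bond 1 →I1  (J1 effort already set via bond 2)
bond 3 →I2  (0-jn J1 has e-setter on 2)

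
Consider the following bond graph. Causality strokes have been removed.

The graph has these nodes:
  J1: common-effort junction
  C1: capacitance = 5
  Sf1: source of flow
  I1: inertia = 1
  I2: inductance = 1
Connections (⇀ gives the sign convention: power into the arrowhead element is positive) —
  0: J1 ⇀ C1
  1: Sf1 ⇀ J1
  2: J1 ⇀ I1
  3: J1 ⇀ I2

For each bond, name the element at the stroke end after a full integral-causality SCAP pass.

#1 stroke→Sf1  (Sf1 (Sf) sets flow on bond)
#0 stroke→J1  (C1: C, integral causality)
#2 stroke→I1  (common-e at J1 fixed by 0)
#3 stroke→I2  (common-e at J1 fixed by 0)

b0 stroke at J1
b1 stroke at Sf1
b2 stroke at I1
b3 stroke at I2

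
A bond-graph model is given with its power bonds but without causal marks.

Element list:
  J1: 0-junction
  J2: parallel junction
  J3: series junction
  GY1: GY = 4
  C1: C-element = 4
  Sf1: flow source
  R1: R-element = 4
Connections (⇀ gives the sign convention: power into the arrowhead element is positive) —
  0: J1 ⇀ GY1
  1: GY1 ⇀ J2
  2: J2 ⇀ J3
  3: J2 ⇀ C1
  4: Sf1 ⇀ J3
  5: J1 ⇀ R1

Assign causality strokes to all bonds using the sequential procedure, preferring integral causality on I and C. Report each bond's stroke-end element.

b0 |GY1
b1 |GY1
b2 |J3
b3 |J2
b4 |Sf1
b5 |J1

b4 →Sf1  (Sf1 (Sf) sets flow on bond)
b2 →J3  (1-jn J3 has f-setter on 4)
b3 →J2  (C1 outputs effort q/C1)
b1 →GY1  (J2: bond 3 brought effort, rest push out)
b0 →GY1  (GY1: gyrator matches bond 1)
b5 →J1  (only one effort-in slot at J1)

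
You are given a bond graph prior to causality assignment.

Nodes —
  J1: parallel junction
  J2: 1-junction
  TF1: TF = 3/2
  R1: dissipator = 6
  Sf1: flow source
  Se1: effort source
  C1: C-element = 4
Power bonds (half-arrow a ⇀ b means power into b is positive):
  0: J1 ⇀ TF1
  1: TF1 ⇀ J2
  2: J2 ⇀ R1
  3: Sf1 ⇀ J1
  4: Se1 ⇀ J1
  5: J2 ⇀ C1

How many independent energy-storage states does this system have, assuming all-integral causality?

1  (C1 all integral)

bond 3 →Sf1  (Sf1 (Sf) sets flow on bond)
bond 4 →J1  (Se1 fixes effort; stroke away)
bond 0 →TF1  (common-e at J1 fixed by 4)
bond 1 →J2  (through TF1, causality passes straight; one stroke at TF1)
bond 5 →J2  (C1 integral (e out))
bond 2 →R1  (J2 needs exactly one f-in)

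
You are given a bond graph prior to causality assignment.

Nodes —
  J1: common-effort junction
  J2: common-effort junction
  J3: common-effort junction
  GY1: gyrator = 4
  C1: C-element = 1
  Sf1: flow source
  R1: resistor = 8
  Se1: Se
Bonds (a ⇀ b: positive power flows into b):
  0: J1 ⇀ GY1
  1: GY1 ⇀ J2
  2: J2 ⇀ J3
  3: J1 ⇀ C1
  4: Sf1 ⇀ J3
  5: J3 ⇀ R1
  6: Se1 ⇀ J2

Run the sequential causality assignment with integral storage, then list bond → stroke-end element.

bond 4 stroke→Sf1  (Sf1 (Sf) sets flow on bond)
bond 6 stroke→J2  (Se1: effort source, stroke at far end)
bond 1 stroke→GY1  (common-e at J2 fixed by 6)
bond 2 stroke→J3  (J2 effort already set via bond 6)
bond 5 stroke→R1  (J3 effort already set via bond 2)
bond 0 stroke→GY1  (GY1: gyrator matches bond 1)
bond 3 stroke→J1  (only one effort-in slot at J1)

bond 0 |GY1
bond 1 |GY1
bond 2 |J3
bond 3 |J1
bond 4 |Sf1
bond 5 |R1
bond 6 |J2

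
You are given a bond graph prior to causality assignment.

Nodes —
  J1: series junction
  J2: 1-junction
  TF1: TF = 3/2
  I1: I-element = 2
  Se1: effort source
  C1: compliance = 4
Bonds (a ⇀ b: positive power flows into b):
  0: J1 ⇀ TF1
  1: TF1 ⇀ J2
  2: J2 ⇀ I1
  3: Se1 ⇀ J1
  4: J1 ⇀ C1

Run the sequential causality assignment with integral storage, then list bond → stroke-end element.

#0 stroke→TF1
#1 stroke→J2
#2 stroke→I1
#3 stroke→J1
#4 stroke→J1

#3 |J1  (Se1 fixes effort; stroke away)
#2 |I1  (I1 outputs flow p/I1)
#1 |J2  (J2: bond 2 brought flow, rest push out)
#0 |TF1  (TF TF1: opposite of bond 1)
#4 |J1  (J1: bond 0 brought flow, rest push out)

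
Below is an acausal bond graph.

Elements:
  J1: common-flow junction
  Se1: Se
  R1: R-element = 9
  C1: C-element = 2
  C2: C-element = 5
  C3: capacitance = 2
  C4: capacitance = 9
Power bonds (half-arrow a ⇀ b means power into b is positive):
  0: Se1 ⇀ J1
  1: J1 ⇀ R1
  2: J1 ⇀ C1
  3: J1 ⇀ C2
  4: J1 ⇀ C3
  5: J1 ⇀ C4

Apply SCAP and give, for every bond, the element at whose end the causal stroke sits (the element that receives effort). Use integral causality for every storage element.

bond 0 stroke at J1
bond 1 stroke at R1
bond 2 stroke at J1
bond 3 stroke at J1
bond 4 stroke at J1
bond 5 stroke at J1

β0 stroke at J1  (Se1 fixes effort; stroke away)
β2 stroke at J1  (C1 outputs effort q/C1)
β3 stroke at J1  (C2: C, integral causality)
β4 stroke at J1  (prefer integral on C3)
β5 stroke at J1  (C4 integral (e out))
β1 stroke at R1  (closing 1-jn rule on J1)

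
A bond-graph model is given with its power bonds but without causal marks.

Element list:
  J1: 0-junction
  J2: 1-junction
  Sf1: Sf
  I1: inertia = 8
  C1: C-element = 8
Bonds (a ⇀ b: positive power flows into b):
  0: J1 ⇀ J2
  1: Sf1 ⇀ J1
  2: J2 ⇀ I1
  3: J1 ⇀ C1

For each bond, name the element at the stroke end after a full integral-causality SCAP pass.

β1 →Sf1  (Sf1 fixes flow; stroke at Sf1)
β2 →I1  (I1 outputs flow p/I1)
β0 →J2  (J2 flow already set via bond 2)
β3 →J1  (only one effort-in slot at J1)

bond 0 stroke→J2
bond 1 stroke→Sf1
bond 2 stroke→I1
bond 3 stroke→J1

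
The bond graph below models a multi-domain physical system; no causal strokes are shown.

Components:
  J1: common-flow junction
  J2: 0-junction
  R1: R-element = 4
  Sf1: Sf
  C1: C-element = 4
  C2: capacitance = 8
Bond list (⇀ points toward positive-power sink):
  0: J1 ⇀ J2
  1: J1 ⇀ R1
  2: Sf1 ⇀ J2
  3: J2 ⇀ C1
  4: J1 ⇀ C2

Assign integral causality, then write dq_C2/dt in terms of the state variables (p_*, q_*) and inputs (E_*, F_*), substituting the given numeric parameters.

bond 2 stroke at Sf1  (Sf1 (Sf) sets flow on bond)
bond 3 stroke at J2  (C1 outputs effort q/C1)
bond 0 stroke at J1  (J2: bond 3 brought effort, rest push out)
bond 4 stroke at J1  (C2 integral (e out))
bond 1 stroke at R1  (J1 needs exactly one f-in)

dq_C2/dt = -q_C1/16 - q_C2/32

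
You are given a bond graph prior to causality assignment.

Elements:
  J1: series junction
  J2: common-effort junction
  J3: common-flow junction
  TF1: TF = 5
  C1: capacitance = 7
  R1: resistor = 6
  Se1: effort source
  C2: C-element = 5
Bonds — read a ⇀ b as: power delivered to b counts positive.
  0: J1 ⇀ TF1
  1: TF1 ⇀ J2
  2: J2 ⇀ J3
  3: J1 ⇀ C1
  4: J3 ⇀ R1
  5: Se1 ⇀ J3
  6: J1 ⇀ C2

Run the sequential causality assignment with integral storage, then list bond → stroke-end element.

b5 |J3  (Se1 fixes effort; stroke away)
b3 |J1  (C1 outputs effort q/C1)
b6 |J1  (C2 integral (e out))
b0 |TF1  (J1 needs exactly one f-in)
b1 |J2  (TF TF1: opposite of bond 0)
b2 |J3  (0-jn J2 has e-setter on 1)
b4 |R1  (J3 needs exactly one f-in)

b0 stroke at TF1
b1 stroke at J2
b2 stroke at J3
b3 stroke at J1
b4 stroke at R1
b5 stroke at J3
b6 stroke at J1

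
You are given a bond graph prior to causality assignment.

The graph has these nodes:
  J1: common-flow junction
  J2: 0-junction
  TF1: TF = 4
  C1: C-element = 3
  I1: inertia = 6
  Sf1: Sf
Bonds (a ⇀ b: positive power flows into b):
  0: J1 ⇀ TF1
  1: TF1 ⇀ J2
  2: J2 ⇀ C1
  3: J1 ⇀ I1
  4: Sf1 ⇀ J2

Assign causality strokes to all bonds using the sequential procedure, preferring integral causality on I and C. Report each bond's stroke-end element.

bond 4 →Sf1  (Sf1 fixes flow; stroke at Sf1)
bond 2 →J2  (C1 outputs effort q/C1)
bond 1 →TF1  (J2 effort already set via bond 2)
bond 0 →J1  (TF TF1: opposite of bond 1)
bond 3 →I1  (only one flow-in slot at J1)

bond 0 stroke→J1
bond 1 stroke→TF1
bond 2 stroke→J2
bond 3 stroke→I1
bond 4 stroke→Sf1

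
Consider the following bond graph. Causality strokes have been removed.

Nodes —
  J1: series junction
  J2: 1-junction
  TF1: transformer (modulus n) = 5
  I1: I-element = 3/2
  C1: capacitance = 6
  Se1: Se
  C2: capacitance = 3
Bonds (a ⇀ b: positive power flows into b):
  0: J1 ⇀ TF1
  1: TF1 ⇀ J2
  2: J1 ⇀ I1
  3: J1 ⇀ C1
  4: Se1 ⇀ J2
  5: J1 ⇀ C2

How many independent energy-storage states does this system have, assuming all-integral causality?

bond 4 |J2  (Se1: effort source, stroke at far end)
bond 1 |TF1  (J2 needs exactly one f-in)
bond 0 |J1  (through TF1, causality passes straight; one stroke at TF1)
bond 2 |I1  (I1 outputs flow p/I1)
bond 3 |J1  (J1: bond 2 brought flow, rest push out)
bond 5 |J1  (J1 flow already set via bond 2)

3  (C1, C2, I1 all integral)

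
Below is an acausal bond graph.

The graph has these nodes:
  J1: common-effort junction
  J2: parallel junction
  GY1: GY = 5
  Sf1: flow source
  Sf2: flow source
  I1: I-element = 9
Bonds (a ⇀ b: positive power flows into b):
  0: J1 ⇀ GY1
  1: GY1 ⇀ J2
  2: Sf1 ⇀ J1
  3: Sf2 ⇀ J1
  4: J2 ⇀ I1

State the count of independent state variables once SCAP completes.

1  (I1 all integral)

bond 2 →Sf1  (Sf1 (Sf) sets flow on bond)
bond 3 →Sf2  (Sf2 fixes flow; stroke at Sf2)
bond 0 →J1  (J1: last free bond brings effort in)
bond 1 →J2  (through GY1, causality inverts; strokes same side of GY1)
bond 4 →I1  (0-jn J2 has e-setter on 1)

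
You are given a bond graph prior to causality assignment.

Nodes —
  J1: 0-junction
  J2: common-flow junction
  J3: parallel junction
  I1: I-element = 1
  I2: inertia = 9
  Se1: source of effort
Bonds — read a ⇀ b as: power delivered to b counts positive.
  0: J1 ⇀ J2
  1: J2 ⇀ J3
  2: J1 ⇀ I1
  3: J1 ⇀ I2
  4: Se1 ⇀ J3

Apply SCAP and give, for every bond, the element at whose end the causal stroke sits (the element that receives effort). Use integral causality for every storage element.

#4 →J3  (Se1: effort source, stroke at far end)
#1 →J2  (J3: bond 4 brought effort, rest push out)
#0 →J1  (J2: last free bond brings flow in)
#2 →I1  (J1 effort already set via bond 0)
#3 →I2  (J1: bond 0 brought effort, rest push out)

β0 stroke at J1
β1 stroke at J2
β2 stroke at I1
β3 stroke at I2
β4 stroke at J3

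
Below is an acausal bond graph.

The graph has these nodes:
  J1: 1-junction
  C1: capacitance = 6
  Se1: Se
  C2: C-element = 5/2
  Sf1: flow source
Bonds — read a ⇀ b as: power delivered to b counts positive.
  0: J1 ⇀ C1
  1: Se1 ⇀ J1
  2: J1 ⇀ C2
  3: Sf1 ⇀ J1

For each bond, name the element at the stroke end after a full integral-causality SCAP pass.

bond 1 |J1  (Se1 (Se) sets effort on bond)
bond 3 |Sf1  (Sf1: flow source, stroke at near end)
bond 0 |J1  (common-f at J1 fixed by 3)
bond 2 |J1  (J1 flow already set via bond 3)

#0 stroke at J1
#1 stroke at J1
#2 stroke at J1
#3 stroke at Sf1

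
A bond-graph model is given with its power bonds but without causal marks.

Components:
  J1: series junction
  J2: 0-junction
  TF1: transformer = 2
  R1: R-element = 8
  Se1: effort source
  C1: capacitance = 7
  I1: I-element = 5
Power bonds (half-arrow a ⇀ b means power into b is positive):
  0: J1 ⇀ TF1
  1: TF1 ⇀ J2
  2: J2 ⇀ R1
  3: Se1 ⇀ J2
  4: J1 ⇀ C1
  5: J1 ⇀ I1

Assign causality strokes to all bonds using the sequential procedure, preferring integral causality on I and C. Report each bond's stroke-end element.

b0 →J1
b1 →TF1
b2 →R1
b3 →J2
b4 →J1
b5 →I1

b3 stroke at J2  (source Se1 imposes e)
b1 stroke at TF1  (common-e at J2 fixed by 3)
b2 stroke at R1  (common-e at J2 fixed by 3)
b0 stroke at J1  (TF1: transformer flips bond 1)
b4 stroke at J1  (C1: C, integral causality)
b5 stroke at I1  (only one flow-in slot at J1)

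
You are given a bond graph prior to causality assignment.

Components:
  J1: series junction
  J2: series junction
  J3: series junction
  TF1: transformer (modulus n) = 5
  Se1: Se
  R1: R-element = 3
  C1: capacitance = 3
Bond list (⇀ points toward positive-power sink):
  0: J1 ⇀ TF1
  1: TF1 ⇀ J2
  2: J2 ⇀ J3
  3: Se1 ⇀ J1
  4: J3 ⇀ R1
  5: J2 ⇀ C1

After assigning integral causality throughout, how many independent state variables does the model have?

1  (C1 all integral)

β3 →J1  (source Se1 imposes e)
β0 →TF1  (J1 needs exactly one f-in)
β1 →J2  (through TF1, causality passes straight; one stroke at TF1)
β5 →J2  (C1 integral (e out))
β2 →J3  (only one flow-in slot at J2)
β4 →R1  (J3 needs exactly one f-in)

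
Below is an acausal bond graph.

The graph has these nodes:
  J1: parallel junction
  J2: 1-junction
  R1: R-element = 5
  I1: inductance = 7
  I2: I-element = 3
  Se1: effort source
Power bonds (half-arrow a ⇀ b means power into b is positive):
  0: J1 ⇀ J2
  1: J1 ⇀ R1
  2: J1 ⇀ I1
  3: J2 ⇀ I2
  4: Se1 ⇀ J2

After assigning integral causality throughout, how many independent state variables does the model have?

2  (I1, I2 all integral)

#4 stroke→J2  (source Se1 imposes e)
#2 stroke→I1  (I1 outputs flow p/I1)
#3 stroke→I2  (I2: I, integral causality)
#0 stroke→J2  (common-f at J2 fixed by 3)
#1 stroke→J1  (J1 needs exactly one e-in)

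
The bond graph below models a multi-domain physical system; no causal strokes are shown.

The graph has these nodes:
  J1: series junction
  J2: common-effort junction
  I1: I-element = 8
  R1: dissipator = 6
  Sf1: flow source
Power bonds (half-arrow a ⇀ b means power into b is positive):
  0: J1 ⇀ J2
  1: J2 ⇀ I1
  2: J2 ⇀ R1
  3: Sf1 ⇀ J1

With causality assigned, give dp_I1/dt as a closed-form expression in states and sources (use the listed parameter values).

bond 3 →Sf1  (Sf1 (Sf) sets flow on bond)
bond 0 →J1  (common-f at J1 fixed by 3)
bond 1 →I1  (I1 outputs flow p/I1)
bond 2 →J2  (only one effort-in slot at J2)

dp_I1/dt = 6*F_Sf1 - 3*p_I1/4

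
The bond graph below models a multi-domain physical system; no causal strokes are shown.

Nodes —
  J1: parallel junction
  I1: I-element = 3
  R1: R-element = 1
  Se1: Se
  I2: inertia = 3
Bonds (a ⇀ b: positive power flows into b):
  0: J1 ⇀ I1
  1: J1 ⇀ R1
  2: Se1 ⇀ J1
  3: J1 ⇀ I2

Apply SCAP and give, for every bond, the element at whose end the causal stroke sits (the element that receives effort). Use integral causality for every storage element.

β0 stroke at I1
β1 stroke at R1
β2 stroke at J1
β3 stroke at I2

β2 →J1  (Se1 fixes effort; stroke away)
β0 →I1  (J1 effort already set via bond 2)
β1 →R1  (common-e at J1 fixed by 2)
β3 →I2  (0-jn J1 has e-setter on 2)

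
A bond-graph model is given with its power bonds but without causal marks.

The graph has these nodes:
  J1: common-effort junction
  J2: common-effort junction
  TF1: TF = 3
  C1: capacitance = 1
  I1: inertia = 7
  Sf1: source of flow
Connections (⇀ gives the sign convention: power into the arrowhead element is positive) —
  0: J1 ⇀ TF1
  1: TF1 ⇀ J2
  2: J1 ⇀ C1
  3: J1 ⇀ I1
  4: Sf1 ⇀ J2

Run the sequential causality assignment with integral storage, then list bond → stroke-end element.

#4 stroke→Sf1  (source Sf1 imposes f)
#1 stroke→J2  (only one effort-in slot at J2)
#0 stroke→TF1  (TF1: transformer flips bond 1)
#2 stroke→J1  (C1 outputs effort q/C1)
#3 stroke→I1  (J1 effort already set via bond 2)

bond 0 stroke at TF1
bond 1 stroke at J2
bond 2 stroke at J1
bond 3 stroke at I1
bond 4 stroke at Sf1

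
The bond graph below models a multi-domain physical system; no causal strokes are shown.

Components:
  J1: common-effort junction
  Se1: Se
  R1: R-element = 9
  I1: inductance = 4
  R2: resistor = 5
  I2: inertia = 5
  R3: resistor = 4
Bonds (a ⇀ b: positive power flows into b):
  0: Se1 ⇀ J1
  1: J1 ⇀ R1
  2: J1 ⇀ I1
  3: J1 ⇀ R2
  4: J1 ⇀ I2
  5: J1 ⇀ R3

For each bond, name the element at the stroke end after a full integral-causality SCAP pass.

β0 stroke→J1  (Se1: effort source, stroke at far end)
β1 stroke→R1  (common-e at J1 fixed by 0)
β2 stroke→I1  (common-e at J1 fixed by 0)
β3 stroke→R2  (J1: bond 0 brought effort, rest push out)
β4 stroke→I2  (J1: bond 0 brought effort, rest push out)
β5 stroke→R3  (0-jn J1 has e-setter on 0)

#0 stroke at J1
#1 stroke at R1
#2 stroke at I1
#3 stroke at R2
#4 stroke at I2
#5 stroke at R3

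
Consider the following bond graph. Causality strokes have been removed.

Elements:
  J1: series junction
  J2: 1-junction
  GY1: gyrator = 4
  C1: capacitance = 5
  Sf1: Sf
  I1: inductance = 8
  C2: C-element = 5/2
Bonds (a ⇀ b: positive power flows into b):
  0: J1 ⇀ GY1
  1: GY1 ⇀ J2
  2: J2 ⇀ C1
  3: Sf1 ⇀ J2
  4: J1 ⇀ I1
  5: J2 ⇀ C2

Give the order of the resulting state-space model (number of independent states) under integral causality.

3  (C1, C2, I1 all integral)

b3 stroke→Sf1  (source Sf1 imposes f)
b1 stroke→J2  (common-f at J2 fixed by 3)
b2 stroke→J2  (J2: bond 3 brought flow, rest push out)
b5 stroke→J2  (J2: bond 3 brought flow, rest push out)
b0 stroke→J1  (GY1: gyrator matches bond 1)
b4 stroke→I1  (closing 1-jn rule on J1)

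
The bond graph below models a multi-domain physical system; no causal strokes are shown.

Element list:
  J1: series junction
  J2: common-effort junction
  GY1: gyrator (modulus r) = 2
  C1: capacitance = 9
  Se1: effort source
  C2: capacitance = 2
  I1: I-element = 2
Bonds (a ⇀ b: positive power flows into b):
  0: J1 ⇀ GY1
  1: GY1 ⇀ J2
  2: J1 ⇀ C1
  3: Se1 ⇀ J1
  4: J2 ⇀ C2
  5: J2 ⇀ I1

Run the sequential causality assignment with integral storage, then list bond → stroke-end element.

#0 stroke at GY1
#1 stroke at GY1
#2 stroke at J1
#3 stroke at J1
#4 stroke at J2
#5 stroke at I1

β3 →J1  (Se1 (Se) sets effort on bond)
β2 →J1  (C1: C, integral causality)
β0 →GY1  (J1 needs exactly one f-in)
β1 →GY1  (GY GY1: same side as bond 0)
β4 →J2  (prefer integral on C2)
β5 →I1  (common-e at J2 fixed by 4)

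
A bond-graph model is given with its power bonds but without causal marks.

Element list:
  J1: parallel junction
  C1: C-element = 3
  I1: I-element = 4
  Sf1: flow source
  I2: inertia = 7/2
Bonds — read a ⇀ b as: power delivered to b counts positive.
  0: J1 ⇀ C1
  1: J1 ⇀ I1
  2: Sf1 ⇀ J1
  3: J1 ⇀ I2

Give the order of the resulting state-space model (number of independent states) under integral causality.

β2 stroke at Sf1  (Sf1: flow source, stroke at near end)
β0 stroke at J1  (C1 outputs effort q/C1)
β1 stroke at I1  (J1 effort already set via bond 0)
β3 stroke at I2  (common-e at J1 fixed by 0)

3  (C1, I1, I2 all integral)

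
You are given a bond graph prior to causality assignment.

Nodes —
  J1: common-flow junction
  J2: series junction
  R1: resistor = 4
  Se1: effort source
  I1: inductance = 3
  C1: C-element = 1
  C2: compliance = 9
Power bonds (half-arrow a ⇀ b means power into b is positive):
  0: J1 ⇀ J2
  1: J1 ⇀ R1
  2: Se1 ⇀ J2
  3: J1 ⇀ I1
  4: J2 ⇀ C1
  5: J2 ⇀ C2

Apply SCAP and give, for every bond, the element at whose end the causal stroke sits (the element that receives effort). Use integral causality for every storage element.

b0 stroke→J1
b1 stroke→J1
b2 stroke→J2
b3 stroke→I1
b4 stroke→J2
b5 stroke→J2

#2 stroke at J2  (Se1 (Se) sets effort on bond)
#3 stroke at I1  (I1: I, integral causality)
#0 stroke at J1  (J1: bond 3 brought flow, rest push out)
#1 stroke at J1  (J1 flow already set via bond 3)
#4 stroke at J2  (common-f at J2 fixed by 0)
#5 stroke at J2  (common-f at J2 fixed by 0)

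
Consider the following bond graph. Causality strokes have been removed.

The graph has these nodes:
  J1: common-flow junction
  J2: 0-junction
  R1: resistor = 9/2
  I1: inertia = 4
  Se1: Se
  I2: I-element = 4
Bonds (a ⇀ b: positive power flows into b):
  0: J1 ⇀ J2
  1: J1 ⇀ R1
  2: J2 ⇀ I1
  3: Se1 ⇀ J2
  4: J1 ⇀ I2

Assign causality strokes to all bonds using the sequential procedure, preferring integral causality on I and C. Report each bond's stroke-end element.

#0 →J1
#1 →J1
#2 →I1
#3 →J2
#4 →I2

β3 →J2  (Se1 (Se) sets effort on bond)
β0 →J1  (J2: bond 3 brought effort, rest push out)
β2 →I1  (common-e at J2 fixed by 3)
β4 →I2  (I2 integral (f out))
β1 →J1  (1-jn J1 has f-setter on 4)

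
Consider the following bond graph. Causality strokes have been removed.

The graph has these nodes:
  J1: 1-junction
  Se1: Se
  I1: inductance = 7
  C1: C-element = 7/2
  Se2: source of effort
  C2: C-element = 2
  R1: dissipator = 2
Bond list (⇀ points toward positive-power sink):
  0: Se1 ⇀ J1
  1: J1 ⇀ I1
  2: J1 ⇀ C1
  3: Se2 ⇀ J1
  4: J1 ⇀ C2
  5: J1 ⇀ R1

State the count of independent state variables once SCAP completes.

b0 stroke→J1  (source Se1 imposes e)
b3 stroke→J1  (Se2 (Se) sets effort on bond)
b1 stroke→I1  (prefer integral on I1)
b2 stroke→J1  (J1: bond 1 brought flow, rest push out)
b4 stroke→J1  (1-jn J1 has f-setter on 1)
b5 stroke→J1  (1-jn J1 has f-setter on 1)

3  (C1, C2, I1 all integral)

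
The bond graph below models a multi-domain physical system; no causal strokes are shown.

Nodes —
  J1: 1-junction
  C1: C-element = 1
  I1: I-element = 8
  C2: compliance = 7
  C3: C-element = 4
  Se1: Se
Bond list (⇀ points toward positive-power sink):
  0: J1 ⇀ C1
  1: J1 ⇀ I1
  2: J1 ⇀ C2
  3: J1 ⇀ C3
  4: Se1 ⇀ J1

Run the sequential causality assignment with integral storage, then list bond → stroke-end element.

bond 4 stroke→J1  (Se1 fixes effort; stroke away)
bond 0 stroke→J1  (C1 integral (e out))
bond 1 stroke→I1  (I1 outputs flow p/I1)
bond 2 stroke→J1  (J1: bond 1 brought flow, rest push out)
bond 3 stroke→J1  (1-jn J1 has f-setter on 1)

bond 0 |J1
bond 1 |I1
bond 2 |J1
bond 3 |J1
bond 4 |J1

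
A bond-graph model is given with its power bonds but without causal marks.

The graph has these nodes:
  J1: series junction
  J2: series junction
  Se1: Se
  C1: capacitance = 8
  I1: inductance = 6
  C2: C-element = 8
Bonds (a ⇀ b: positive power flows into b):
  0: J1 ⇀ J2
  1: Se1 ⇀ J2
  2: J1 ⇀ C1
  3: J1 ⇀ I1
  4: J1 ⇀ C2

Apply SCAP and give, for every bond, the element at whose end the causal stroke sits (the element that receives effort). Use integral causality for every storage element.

b1 →J2  (Se1 (Se) sets effort on bond)
b0 →J1  (closing 1-jn rule on J2)
b2 →J1  (C1 outputs effort q/C1)
b3 →I1  (I1 outputs flow p/I1)
b4 →J1  (J1: bond 3 brought flow, rest push out)

b0 stroke→J1
b1 stroke→J2
b2 stroke→J1
b3 stroke→I1
b4 stroke→J1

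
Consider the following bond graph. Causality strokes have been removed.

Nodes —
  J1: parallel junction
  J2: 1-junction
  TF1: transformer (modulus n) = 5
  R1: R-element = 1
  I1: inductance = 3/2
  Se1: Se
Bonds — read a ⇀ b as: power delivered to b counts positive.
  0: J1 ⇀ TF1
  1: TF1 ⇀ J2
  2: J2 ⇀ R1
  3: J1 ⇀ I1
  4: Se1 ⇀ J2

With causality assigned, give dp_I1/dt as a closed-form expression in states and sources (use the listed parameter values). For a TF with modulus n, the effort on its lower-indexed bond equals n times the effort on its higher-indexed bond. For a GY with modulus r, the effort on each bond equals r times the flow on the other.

dp_I1/dt = -5*E_Se1 - 50*p_I1/3

#4 stroke at J2  (Se1: effort source, stroke at far end)
#3 stroke at I1  (I1: I, integral causality)
#0 stroke at J1  (closing 0-jn rule on J1)
#1 stroke at TF1  (TF1: transformer flips bond 0)
#2 stroke at J2  (common-f at J2 fixed by 1)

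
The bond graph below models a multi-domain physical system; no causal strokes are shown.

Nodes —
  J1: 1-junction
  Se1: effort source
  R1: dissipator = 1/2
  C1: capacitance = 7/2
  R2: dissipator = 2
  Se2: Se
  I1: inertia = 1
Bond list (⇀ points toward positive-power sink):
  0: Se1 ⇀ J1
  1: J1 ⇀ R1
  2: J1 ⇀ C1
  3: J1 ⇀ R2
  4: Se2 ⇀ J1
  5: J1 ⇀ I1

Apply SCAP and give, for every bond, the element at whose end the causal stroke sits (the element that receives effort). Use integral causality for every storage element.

b0 stroke→J1  (Se1: effort source, stroke at far end)
b4 stroke→J1  (source Se2 imposes e)
b2 stroke→J1  (C1: C, integral causality)
b5 stroke→I1  (I1: I, integral causality)
b1 stroke→J1  (common-f at J1 fixed by 5)
b3 stroke→J1  (1-jn J1 has f-setter on 5)

b0 stroke→J1
b1 stroke→J1
b2 stroke→J1
b3 stroke→J1
b4 stroke→J1
b5 stroke→I1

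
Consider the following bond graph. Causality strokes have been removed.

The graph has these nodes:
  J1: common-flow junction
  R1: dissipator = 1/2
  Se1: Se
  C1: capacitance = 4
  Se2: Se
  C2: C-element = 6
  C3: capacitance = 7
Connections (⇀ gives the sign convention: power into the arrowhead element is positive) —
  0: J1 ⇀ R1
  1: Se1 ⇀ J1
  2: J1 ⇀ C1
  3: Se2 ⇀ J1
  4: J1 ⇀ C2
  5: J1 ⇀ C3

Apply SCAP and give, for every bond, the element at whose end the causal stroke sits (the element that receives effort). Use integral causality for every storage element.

#1 |J1  (Se1 fixes effort; stroke away)
#3 |J1  (Se2 (Se) sets effort on bond)
#2 |J1  (prefer integral on C1)
#4 |J1  (C2: C, integral causality)
#5 |J1  (C3 integral (e out))
#0 |R1  (closing 1-jn rule on J1)

#0 →R1
#1 →J1
#2 →J1
#3 →J1
#4 →J1
#5 →J1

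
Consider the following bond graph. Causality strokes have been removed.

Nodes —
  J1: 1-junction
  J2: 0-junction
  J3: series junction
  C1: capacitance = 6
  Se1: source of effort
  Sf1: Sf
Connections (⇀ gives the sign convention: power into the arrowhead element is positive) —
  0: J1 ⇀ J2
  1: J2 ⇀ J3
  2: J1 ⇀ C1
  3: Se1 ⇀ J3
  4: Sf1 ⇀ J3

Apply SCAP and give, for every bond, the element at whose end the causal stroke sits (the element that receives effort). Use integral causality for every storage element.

β3 →J3  (Se1 fixes effort; stroke away)
β4 →Sf1  (Sf1 (Sf) sets flow on bond)
β1 →J3  (J3 flow already set via bond 4)
β0 →J2  (only one effort-in slot at J2)
β2 →J1  (common-f at J1 fixed by 0)

b0 stroke at J2
b1 stroke at J3
b2 stroke at J1
b3 stroke at J3
b4 stroke at Sf1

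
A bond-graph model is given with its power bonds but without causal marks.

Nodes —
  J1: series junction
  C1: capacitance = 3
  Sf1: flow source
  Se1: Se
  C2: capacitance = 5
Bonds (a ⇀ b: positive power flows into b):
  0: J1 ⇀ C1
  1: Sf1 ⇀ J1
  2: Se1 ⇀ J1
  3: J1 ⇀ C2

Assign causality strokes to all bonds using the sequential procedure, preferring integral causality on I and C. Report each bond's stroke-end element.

#1 →Sf1  (Sf1: flow source, stroke at near end)
#2 →J1  (source Se1 imposes e)
#0 →J1  (J1 flow already set via bond 1)
#3 →J1  (J1 flow already set via bond 1)

β0 →J1
β1 →Sf1
β2 →J1
β3 →J1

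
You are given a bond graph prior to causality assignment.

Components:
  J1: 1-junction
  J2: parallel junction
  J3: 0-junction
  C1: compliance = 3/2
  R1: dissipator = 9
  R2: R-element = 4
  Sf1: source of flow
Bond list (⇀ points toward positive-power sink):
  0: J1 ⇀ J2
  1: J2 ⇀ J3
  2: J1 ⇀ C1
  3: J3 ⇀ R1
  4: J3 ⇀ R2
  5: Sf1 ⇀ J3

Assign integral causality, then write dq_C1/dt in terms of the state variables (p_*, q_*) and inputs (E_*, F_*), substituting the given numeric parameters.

#5 stroke→Sf1  (source Sf1 imposes f)
#2 stroke→J1  (C1 integral (e out))
#0 stroke→J2  (only one flow-in slot at J1)
#1 stroke→J3  (J2: bond 0 brought effort, rest push out)
#3 stroke→R1  (J3 effort already set via bond 1)
#4 stroke→R2  (common-e at J3 fixed by 1)

dq_C1/dt = -F_Sf1 - 13*q_C1/54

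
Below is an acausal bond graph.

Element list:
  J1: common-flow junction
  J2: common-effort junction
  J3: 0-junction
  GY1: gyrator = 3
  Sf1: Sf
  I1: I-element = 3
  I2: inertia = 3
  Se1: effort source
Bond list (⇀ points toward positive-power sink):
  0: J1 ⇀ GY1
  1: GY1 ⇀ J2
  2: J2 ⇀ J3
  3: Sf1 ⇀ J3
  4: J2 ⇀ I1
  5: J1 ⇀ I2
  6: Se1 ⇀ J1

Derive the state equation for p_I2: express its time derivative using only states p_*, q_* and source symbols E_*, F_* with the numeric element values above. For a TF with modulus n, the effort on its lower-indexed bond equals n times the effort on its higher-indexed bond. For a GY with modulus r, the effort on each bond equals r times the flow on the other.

#3 |Sf1  (Sf1 fixes flow; stroke at Sf1)
#6 |J1  (Se1 (Se) sets effort on bond)
#2 |J3  (closing 0-jn rule on J3)
#4 |I1  (I1: I, integral causality)
#1 |J2  (only one effort-in slot at J2)
#0 |J1  (GY1: gyrator matches bond 1)
#5 |I2  (J1: last free bond brings flow in)

dp_I2/dt = E_Se1 + 3*F_Sf1 - p_I1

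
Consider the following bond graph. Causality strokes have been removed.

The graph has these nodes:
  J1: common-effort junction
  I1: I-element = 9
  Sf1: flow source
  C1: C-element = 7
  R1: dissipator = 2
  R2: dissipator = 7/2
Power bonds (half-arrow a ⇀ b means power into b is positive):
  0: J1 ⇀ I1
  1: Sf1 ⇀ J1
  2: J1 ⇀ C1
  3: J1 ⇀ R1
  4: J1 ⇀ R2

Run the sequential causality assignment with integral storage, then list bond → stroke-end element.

b1 stroke at Sf1  (Sf1: flow source, stroke at near end)
b0 stroke at I1  (prefer integral on I1)
b2 stroke at J1  (C1 integral (e out))
b3 stroke at R1  (0-jn J1 has e-setter on 2)
b4 stroke at R2  (0-jn J1 has e-setter on 2)

b0 stroke at I1
b1 stroke at Sf1
b2 stroke at J1
b3 stroke at R1
b4 stroke at R2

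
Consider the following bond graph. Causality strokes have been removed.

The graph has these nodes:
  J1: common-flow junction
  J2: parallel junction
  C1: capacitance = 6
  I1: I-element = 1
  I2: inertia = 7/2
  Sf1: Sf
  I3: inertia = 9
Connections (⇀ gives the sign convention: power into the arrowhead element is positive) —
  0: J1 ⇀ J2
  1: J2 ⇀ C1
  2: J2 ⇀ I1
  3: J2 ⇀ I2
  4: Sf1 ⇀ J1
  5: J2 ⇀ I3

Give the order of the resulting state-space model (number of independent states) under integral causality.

b4 stroke→Sf1  (Sf1 (Sf) sets flow on bond)
b0 stroke→J1  (J1 flow already set via bond 4)
b1 stroke→J2  (C1 integral (e out))
b2 stroke→I1  (common-e at J2 fixed by 1)
b3 stroke→I2  (0-jn J2 has e-setter on 1)
b5 stroke→I3  (J2: bond 1 brought effort, rest push out)

4  (C1, I1, I2, I3 all integral)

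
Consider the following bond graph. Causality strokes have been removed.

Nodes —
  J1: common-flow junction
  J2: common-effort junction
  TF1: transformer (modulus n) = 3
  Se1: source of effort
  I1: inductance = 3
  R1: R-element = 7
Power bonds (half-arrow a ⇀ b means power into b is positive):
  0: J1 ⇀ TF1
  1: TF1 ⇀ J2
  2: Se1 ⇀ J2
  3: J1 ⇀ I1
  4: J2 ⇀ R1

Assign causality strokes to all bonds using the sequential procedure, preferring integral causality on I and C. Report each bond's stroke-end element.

#0 →J1
#1 →TF1
#2 →J2
#3 →I1
#4 →R1

b2 |J2  (Se1 fixes effort; stroke away)
b1 |TF1  (J2 effort already set via bond 2)
b4 |R1  (common-e at J2 fixed by 2)
b0 |J1  (TF1: transformer flips bond 1)
b3 |I1  (closing 1-jn rule on J1)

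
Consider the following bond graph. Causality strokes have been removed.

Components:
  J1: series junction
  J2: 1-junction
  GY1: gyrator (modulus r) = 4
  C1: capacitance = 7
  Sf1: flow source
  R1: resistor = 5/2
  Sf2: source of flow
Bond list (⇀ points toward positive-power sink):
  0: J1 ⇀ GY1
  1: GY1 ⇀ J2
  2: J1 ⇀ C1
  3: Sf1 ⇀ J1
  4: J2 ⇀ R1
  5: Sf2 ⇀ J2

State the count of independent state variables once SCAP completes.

1  (C1 all integral)

β3 stroke at Sf1  (Sf1 fixes flow; stroke at Sf1)
β5 stroke at Sf2  (Sf2 fixes flow; stroke at Sf2)
β0 stroke at J1  (common-f at J1 fixed by 3)
β2 stroke at J1  (1-jn J1 has f-setter on 3)
β1 stroke at J2  (J2: bond 5 brought flow, rest push out)
β4 stroke at J2  (common-f at J2 fixed by 5)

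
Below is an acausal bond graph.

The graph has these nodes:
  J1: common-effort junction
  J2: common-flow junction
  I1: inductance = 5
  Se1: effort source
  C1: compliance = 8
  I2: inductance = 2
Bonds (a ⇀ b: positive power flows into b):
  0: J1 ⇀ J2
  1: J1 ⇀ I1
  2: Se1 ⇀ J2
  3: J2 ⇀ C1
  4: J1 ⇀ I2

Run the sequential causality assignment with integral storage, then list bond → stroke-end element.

b0 stroke at J1
b1 stroke at I1
b2 stroke at J2
b3 stroke at J2
b4 stroke at I2

b2 stroke at J2  (source Se1 imposes e)
b1 stroke at I1  (prefer integral on I1)
b3 stroke at J2  (C1: C, integral causality)
b0 stroke at J1  (J2: last free bond brings flow in)
b4 stroke at I2  (J1 effort already set via bond 0)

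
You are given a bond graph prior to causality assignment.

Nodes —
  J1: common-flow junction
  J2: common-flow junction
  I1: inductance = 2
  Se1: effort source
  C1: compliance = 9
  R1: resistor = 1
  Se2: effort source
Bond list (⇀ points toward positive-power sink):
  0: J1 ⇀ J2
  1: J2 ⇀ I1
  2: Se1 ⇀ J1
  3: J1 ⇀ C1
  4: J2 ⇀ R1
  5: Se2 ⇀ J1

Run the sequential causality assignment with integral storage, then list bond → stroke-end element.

b0 →J2
b1 →I1
b2 →J1
b3 →J1
b4 →J2
b5 →J1

#2 →J1  (source Se1 imposes e)
#5 →J1  (Se2 fixes effort; stroke away)
#1 →I1  (prefer integral on I1)
#0 →J2  (common-f at J2 fixed by 1)
#4 →J2  (common-f at J2 fixed by 1)
#3 →J1  (1-jn J1 has f-setter on 0)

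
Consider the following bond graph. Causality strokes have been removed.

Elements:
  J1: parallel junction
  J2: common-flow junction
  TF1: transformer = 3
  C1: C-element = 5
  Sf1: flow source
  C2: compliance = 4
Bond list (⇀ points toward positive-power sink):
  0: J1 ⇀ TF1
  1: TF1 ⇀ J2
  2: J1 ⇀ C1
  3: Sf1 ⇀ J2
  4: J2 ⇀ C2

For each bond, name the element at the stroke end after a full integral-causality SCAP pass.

b3 stroke→Sf1  (Sf1 (Sf) sets flow on bond)
b1 stroke→J2  (1-jn J2 has f-setter on 3)
b4 stroke→J2  (J2 flow already set via bond 3)
b0 stroke→TF1  (through TF1, causality passes straight; one stroke at TF1)
b2 stroke→J1  (J1 needs exactly one e-in)

b0 →TF1
b1 →J2
b2 →J1
b3 →Sf1
b4 →J2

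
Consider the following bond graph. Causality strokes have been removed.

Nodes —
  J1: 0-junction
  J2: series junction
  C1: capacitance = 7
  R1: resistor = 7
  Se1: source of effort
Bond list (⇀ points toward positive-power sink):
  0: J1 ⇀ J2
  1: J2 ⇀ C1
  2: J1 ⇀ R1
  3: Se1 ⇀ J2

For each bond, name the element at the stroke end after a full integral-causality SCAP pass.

b3 |J2  (source Se1 imposes e)
b1 |J2  (C1: C, integral causality)
b0 |J1  (J2 needs exactly one f-in)
b2 |R1  (J1: bond 0 brought effort, rest push out)

#0 stroke at J1
#1 stroke at J2
#2 stroke at R1
#3 stroke at J2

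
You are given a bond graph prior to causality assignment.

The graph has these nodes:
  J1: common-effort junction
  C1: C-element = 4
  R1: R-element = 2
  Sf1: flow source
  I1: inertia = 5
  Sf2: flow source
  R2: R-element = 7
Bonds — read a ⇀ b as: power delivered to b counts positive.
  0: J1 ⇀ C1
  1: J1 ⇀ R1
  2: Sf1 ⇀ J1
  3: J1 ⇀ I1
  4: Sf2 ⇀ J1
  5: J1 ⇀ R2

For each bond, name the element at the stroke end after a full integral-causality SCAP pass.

b0 stroke at J1
b1 stroke at R1
b2 stroke at Sf1
b3 stroke at I1
b4 stroke at Sf2
b5 stroke at R2

b2 stroke→Sf1  (source Sf1 imposes f)
b4 stroke→Sf2  (source Sf2 imposes f)
b0 stroke→J1  (prefer integral on C1)
b1 stroke→R1  (common-e at J1 fixed by 0)
b3 stroke→I1  (common-e at J1 fixed by 0)
b5 stroke→R2  (J1 effort already set via bond 0)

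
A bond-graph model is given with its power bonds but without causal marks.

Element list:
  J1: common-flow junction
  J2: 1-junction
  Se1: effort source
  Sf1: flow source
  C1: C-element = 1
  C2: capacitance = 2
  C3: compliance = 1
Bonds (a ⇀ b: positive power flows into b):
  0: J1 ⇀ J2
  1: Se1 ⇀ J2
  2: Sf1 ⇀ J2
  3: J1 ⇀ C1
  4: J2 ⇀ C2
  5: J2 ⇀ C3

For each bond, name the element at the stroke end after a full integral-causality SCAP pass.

β0 stroke→J2
β1 stroke→J2
β2 stroke→Sf1
β3 stroke→J1
β4 stroke→J2
β5 stroke→J2

b1 →J2  (source Se1 imposes e)
b2 →Sf1  (Sf1 (Sf) sets flow on bond)
b0 →J2  (common-f at J2 fixed by 2)
b4 →J2  (J2 flow already set via bond 2)
b5 →J2  (common-f at J2 fixed by 2)
b3 →J1  (common-f at J1 fixed by 0)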